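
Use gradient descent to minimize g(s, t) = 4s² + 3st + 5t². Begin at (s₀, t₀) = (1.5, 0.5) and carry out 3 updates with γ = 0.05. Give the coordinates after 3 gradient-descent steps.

∇g = (8s + 3t, 3s + 10t)
Step 1: at (1.5, 0.5), ∇g = (13.5, 9.5) → (1.5, 0.5) − 0.05·(13.5, 9.5) = (0.825, 0.025)
Step 2: at (0.825, 0.025), ∇g = (6.675, 2.725) → (0.825, 0.025) − 0.05·(6.675, 2.725) = (0.49125, -0.11125)
Step 3: at (0.49125, -0.11125), ∇g = (3.59625, 0.36125) → (0.49125, -0.11125) − 0.05·(3.59625, 0.36125) = (0.3114375, -0.1293125)

(0.3114375, -0.1293125)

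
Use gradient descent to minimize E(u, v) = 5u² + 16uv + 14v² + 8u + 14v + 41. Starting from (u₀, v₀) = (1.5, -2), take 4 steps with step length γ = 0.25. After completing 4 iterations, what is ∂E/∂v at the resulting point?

-83839.5

∇E = (10u + 16v + 8, 16u + 28v + 14)
Step 1: at (1.5, -2), ∇E = (-9, -18) → (1.5, -2) − 0.25·(-9, -18) = (3.75, 2.5)
Step 2: at (3.75, 2.5), ∇E = (85.5, 144) → (3.75, 2.5) − 0.25·(85.5, 144) = (-17.625, -33.5)
Step 3: at (-17.625, -33.5), ∇E = (-704.25, -1206) → (-17.625, -33.5) − 0.25·(-704.25, -1206) = (158.4375, 268)
Step 4: at (158.4375, 268), ∇E = (5880.375, 10053) → (158.4375, 268) − 0.25·(5880.375, 10053) = (-1311.65625, -2245.25)
∂E/∂v at (-1311.65625, -2245.25) = -83839.5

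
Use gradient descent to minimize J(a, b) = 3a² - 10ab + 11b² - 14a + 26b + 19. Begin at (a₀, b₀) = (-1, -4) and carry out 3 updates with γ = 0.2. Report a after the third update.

-74.44

∇J = (6a - 10b - 14, -10a + 22b + 26)
(a₁, b₁) = (-1, -4) − 0.2·(20, -52) = (-5, 6.4)
(a₂, b₂) = (-5, 6.4) − 0.2·(-108, 216.8) = (16.6, -36.96)
(a₃, b₃) = (16.6, -36.96) − 0.2·(455.2, -953.12) = (-74.44, 153.664)
a = -74.44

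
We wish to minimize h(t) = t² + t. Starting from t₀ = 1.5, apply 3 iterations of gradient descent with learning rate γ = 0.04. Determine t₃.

h′(t) = 2t + 1
t₁ = 1.5 − 0.04·4 = 1.34
t₂ = 1.34 − 0.04·3.68 = 1.1928
t₃ = 1.1928 − 0.04·3.3856 = 1.057376

1.057376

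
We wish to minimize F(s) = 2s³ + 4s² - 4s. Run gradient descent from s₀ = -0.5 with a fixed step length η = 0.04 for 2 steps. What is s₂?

F′(s) = 6s² + 8s - 4
s₁ = -0.5 − 0.04·(-6.5) = -0.24
s₂ = -0.24 − 0.04·(-5.5744) = -0.017024

-0.017024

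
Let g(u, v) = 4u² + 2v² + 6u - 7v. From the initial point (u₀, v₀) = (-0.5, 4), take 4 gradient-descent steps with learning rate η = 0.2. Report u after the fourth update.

∇g = (8u + 6, 4v - 7)
Step 1: at (-0.5, 4), ∇g = (2, 9) → (-0.5, 4) − 0.2·(2, 9) = (-0.9, 2.2)
Step 2: at (-0.9, 2.2), ∇g = (-1.2, 1.8) → (-0.9, 2.2) − 0.2·(-1.2, 1.8) = (-0.66, 1.84)
Step 3: at (-0.66, 1.84), ∇g = (0.72, 0.36) → (-0.66, 1.84) − 0.2·(0.72, 0.36) = (-0.804, 1.768)
Step 4: at (-0.804, 1.768), ∇g = (-0.432, 0.072) → (-0.804, 1.768) − 0.2·(-0.432, 0.072) = (-0.7176, 1.7536)
u = -0.7176

-0.7176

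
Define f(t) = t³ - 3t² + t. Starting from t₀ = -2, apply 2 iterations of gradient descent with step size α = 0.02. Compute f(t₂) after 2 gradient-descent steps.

f′(t) = 3t² - 6t + 1
Step 1: f′(-2) = 25; t₁ = -2 − 0.02·25 = -2.5
Step 2: f′(-2.5) = 34.75; t₂ = -2.5 − 0.02·34.75 = -3.195
f(-3.195) = -66.433714875

-66.433714875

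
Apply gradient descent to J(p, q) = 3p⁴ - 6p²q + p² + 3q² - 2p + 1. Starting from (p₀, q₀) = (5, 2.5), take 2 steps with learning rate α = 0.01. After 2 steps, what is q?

∇J = (12p³ - 12pq + 2p - 2, -6p² + 6q)
Step 1: at (5, 2.5), ∇J = (1358, -135) → (5, 2.5) − 0.01·(1358, -135) = (-8.58, 3.85)
Step 2: at (-8.58, 3.85), ∇J = (-7202.308544, -418.5984) → (-8.58, 3.85) − 0.01·(-7202.308544, -418.5984) = (63.44308544, 8.035984)
q = 8.035984

8.035984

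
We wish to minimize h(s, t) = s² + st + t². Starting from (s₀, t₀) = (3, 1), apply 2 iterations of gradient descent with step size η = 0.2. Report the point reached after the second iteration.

(0.96, -0.32)

∇h = (2s + t, s + 2t)
Step 1: at (3, 1), ∇h = (7, 5) → (3, 1) − 0.2·(7, 5) = (1.6, 0)
Step 2: at (1.6, 0), ∇h = (3.2, 1.6) → (1.6, 0) − 0.2·(3.2, 1.6) = (0.96, -0.32)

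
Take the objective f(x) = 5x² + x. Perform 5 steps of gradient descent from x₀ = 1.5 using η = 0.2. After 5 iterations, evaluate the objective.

12.75

f′(x) = 10x + 1
Step 1: f′(1.5) = 16; x₁ = 1.5 − 0.2·16 = -1.7
Step 2: f′(-1.7) = -16; x₂ = -1.7 − 0.2·(-16) = 1.5
Step 3: f′(1.5) = 16; x₃ = 1.5 − 0.2·16 = -1.7
Step 4: f′(-1.7) = -16; x₄ = -1.7 − 0.2·(-16) = 1.5
Step 5: f′(1.5) = 16; x₅ = 1.5 − 0.2·16 = -1.7
f(-1.7) = 12.75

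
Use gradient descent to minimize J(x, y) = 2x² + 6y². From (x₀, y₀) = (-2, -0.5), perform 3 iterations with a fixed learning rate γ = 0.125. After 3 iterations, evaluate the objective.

∇J = (4x, 12y)
Step 1: at (-2, -0.5), ∇J = (-8, -6) → (-2, -0.5) − 0.125·(-8, -6) = (-1, 0.25)
Step 2: at (-1, 0.25), ∇J = (-4, 3) → (-1, 0.25) − 0.125·(-4, 3) = (-0.5, -0.125)
Step 3: at (-0.5, -0.125), ∇J = (-2, -1.5) → (-0.5, -0.125) − 0.125·(-2, -1.5) = (-0.25, 0.0625)
J(-0.25, 0.0625) = 0.1484375

0.1484375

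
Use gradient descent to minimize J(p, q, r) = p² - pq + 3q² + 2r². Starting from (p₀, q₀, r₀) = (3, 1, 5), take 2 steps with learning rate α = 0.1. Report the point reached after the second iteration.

∇J = (2p - q, -p + 6q, 4r)
Step 1: at (3, 1, 5), ∇J = (5, 3, 20) → (3, 1, 5) − 0.1·(5, 3, 20) = (2.5, 0.7, 3)
Step 2: at (2.5, 0.7, 3), ∇J = (4.3, 1.7, 12) → (2.5, 0.7, 3) − 0.1·(4.3, 1.7, 12) = (2.07, 0.53, 1.8)

(2.07, 0.53, 1.8)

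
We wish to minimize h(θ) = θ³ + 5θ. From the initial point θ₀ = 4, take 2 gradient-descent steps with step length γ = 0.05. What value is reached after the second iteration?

h′(θ) = 3θ² + 5
Step 1: h′(4) = 53; θ₁ = 4 − 0.05·53 = 1.35
Step 2: h′(1.35) = 10.4675; θ₂ = 1.35 − 0.05·10.4675 = 0.826625

0.826625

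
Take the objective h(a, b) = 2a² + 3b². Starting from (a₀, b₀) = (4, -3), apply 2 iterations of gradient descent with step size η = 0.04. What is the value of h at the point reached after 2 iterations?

24.93967104

∇h = (4a, 6b)
Step 1: at (4, -3), ∇h = (16, -18) → (4, -3) − 0.04·(16, -18) = (3.36, -2.28)
Step 2: at (3.36, -2.28), ∇h = (13.44, -13.68) → (3.36, -2.28) − 0.04·(13.44, -13.68) = (2.8224, -1.7328)
h(2.8224, -1.7328) = 24.93967104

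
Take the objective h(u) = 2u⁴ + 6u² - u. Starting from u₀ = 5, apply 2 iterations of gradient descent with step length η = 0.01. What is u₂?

h′(u) = 8u³ + 12u - 1
u₁ = 5 − 0.01·1059 = -5.59
u₂ = -5.59 − 0.01·(-1465.495032) = 9.06495032

9.06495032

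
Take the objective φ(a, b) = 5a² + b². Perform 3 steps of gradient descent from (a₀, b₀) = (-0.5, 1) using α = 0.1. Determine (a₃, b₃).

(0, 0.512)

∇φ = (10a, 2b)
Step 1: at (-0.5, 1), ∇φ = (-5, 2) → (-0.5, 1) − 0.1·(-5, 2) = (0, 0.8)
Step 2: at (0, 0.8), ∇φ = (0, 1.6) → (0, 0.8) − 0.1·(0, 1.6) = (0, 0.64)
Step 3: at (0, 0.64), ∇φ = (0, 1.28) → (0, 0.64) − 0.1·(0, 1.28) = (0, 0.512)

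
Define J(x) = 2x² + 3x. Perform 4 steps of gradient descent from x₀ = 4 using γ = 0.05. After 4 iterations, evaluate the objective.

J′(x) = 4x + 3
Step 1: J′(4) = 19; x₁ = 4 − 0.05·19 = 3.05
Step 2: J′(3.05) = 15.2; x₂ = 3.05 − 0.05·15.2 = 2.29
Step 3: J′(2.29) = 12.16; x₃ = 2.29 − 0.05·12.16 = 1.682
Step 4: J′(1.682) = 9.728; x₄ = 1.682 − 0.05·9.728 = 1.1956
J(1.1956) = 6.44571872

6.44571872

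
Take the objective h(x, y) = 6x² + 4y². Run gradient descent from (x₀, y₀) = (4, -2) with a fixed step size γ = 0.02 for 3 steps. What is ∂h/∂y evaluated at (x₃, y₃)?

∇h = (12x, 8y)
Step 1: at (4, -2), ∇h = (48, -16) → (4, -2) − 0.02·(48, -16) = (3.04, -1.68)
Step 2: at (3.04, -1.68), ∇h = (36.48, -13.44) → (3.04, -1.68) − 0.02·(36.48, -13.44) = (2.3104, -1.4112)
Step 3: at (2.3104, -1.4112), ∇h = (27.7248, -11.2896) → (2.3104, -1.4112) − 0.02·(27.7248, -11.2896) = (1.755904, -1.185408)
∂h/∂y at (1.755904, -1.185408) = -9.483264

-9.483264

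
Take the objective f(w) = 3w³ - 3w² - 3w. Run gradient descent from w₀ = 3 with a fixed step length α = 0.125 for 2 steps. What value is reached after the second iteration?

f′(w) = 9w² - 6w - 3
Step 1: f′(3) = 60; w₁ = 3 − 0.125·60 = -4.5
Step 2: f′(-4.5) = 206.25; w₂ = -4.5 − 0.125·206.25 = -30.28125

-30.28125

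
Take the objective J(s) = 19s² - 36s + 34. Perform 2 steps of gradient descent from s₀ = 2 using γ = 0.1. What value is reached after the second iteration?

9.2

J′(s) = 38s - 36
Step 1: J′(2) = 40; s₁ = 2 − 0.1·40 = -2
Step 2: J′(-2) = -112; s₂ = -2 − 0.1·(-112) = 9.2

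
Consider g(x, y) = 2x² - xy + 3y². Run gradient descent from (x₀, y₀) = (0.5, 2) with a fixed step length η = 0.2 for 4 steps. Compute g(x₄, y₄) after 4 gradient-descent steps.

0.00047104

∇g = (4x - y, -x + 6y)
Step 1: at (0.5, 2), ∇g = (0, 11.5) → (0.5, 2) − 0.2·(0, 11.5) = (0.5, -0.3)
Step 2: at (0.5, -0.3), ∇g = (2.3, -2.3) → (0.5, -0.3) − 0.2·(2.3, -2.3) = (0.04, 0.16)
Step 3: at (0.04, 0.16), ∇g = (0, 0.92) → (0.04, 0.16) − 0.2·(0, 0.92) = (0.04, -0.024)
Step 4: at (0.04, -0.024), ∇g = (0.184, -0.184) → (0.04, -0.024) − 0.2·(0.184, -0.184) = (0.0032, 0.0128)
g(0.0032, 0.0128) = 0.00047104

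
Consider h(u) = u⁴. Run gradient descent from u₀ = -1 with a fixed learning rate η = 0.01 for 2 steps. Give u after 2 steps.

-0.92461056

h′(u) = 4u³
Step 1: h′(-1) = -4; u₁ = -1 − 0.01·(-4) = -0.96
Step 2: h′(-0.96) = -3.538944; u₂ = -0.96 − 0.01·(-3.538944) = -0.92461056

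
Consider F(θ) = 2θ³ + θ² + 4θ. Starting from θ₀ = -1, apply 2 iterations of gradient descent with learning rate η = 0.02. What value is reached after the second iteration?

F′(θ) = 6θ² + 2θ + 4
θ₁ = -1 − 0.02·8 = -1.16
θ₂ = -1.16 − 0.02·9.7536 = -1.355072

-1.355072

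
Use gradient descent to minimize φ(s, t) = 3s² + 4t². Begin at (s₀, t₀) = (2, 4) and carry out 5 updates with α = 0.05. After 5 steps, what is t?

0.31104

∇φ = (6s, 8t)
(s₁, t₁) = (2, 4) − 0.05·(12, 32) = (1.4, 2.4)
(s₂, t₂) = (1.4, 2.4) − 0.05·(8.4, 19.2) = (0.98, 1.44)
(s₃, t₃) = (0.98, 1.44) − 0.05·(5.88, 11.52) = (0.686, 0.864)
(s₄, t₄) = (0.686, 0.864) − 0.05·(4.116, 6.912) = (0.4802, 0.5184)
(s₅, t₅) = (0.4802, 0.5184) − 0.05·(2.8812, 4.1472) = (0.33614, 0.31104)
t = 0.31104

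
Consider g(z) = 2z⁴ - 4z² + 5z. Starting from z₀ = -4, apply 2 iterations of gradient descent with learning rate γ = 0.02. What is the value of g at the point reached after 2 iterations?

g′(z) = 8z³ - 8z + 5
z₁ = -4 − 0.02·(-475) = 5.5
z₂ = 5.5 − 0.02·1292 = -20.34
g(-20.34) = 340564.63296672

340564.63296672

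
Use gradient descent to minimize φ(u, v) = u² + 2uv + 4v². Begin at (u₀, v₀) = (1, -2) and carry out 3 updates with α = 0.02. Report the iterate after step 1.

∇φ = (2u + 2v, 2u + 8v)
Step 1: at (1, -2), ∇φ = (-2, -14) → (1, -2) − 0.02·(-2, -14) = (1.04, -1.72)

(1.04, -1.72)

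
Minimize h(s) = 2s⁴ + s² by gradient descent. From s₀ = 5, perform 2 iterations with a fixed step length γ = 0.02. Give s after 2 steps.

547.29728

h′(s) = 8s³ + 2s
Step 1: h′(5) = 1010; s₁ = 5 − 0.02·1010 = -15.2
Step 2: h′(-15.2) = -28124.864; s₂ = -15.2 − 0.02·(-28124.864) = 547.29728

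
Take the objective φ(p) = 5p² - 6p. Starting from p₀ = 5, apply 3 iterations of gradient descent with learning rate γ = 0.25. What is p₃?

φ′(p) = 10p - 6
Step 1: φ′(5) = 44; p₁ = 5 − 0.25·44 = -6
Step 2: φ′(-6) = -66; p₂ = -6 − 0.25·(-66) = 10.5
Step 3: φ′(10.5) = 99; p₃ = 10.5 − 0.25·99 = -14.25

-14.25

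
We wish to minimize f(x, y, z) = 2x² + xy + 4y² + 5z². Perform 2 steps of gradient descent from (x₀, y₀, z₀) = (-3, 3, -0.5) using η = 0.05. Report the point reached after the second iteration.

(-2.1375, 1.2975, -0.125)

∇f = (4x + y, x + 8y, 10z)
(x₁, y₁, z₁) = (-3, 3, -0.5) − 0.05·(-9, 21, -5) = (-2.55, 1.95, -0.25)
(x₂, y₂, z₂) = (-2.55, 1.95, -0.25) − 0.05·(-8.25, 13.05, -2.5) = (-2.1375, 1.2975, -0.125)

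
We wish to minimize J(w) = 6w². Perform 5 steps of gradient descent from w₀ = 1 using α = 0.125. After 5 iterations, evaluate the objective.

J′(w) = 12w
w₁ = 1 − 0.125·12 = -0.5
w₂ = -0.5 − 0.125·(-6) = 0.25
w₃ = 0.25 − 0.125·3 = -0.125
w₄ = -0.125 − 0.125·(-1.5) = 0.0625
w₅ = 0.0625 − 0.125·0.75 = -0.03125
J(-0.03125) = 0.005859375

0.005859375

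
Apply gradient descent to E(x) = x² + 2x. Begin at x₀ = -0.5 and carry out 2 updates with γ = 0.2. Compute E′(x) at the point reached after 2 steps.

E′(x) = 2x + 2
Step 1: E′(-0.5) = 1; x₁ = -0.5 − 0.2·1 = -0.7
Step 2: E′(-0.7) = 0.6; x₂ = -0.7 − 0.2·0.6 = -0.82
E′(x) at (-0.82) = 0.36

0.36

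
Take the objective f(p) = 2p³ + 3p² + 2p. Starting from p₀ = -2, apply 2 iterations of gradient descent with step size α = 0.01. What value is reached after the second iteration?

f′(p) = 6p² + 6p + 2
p₁ = -2 − 0.01·14 = -2.14
p₂ = -2.14 − 0.01·16.6376 = -2.306376

-2.306376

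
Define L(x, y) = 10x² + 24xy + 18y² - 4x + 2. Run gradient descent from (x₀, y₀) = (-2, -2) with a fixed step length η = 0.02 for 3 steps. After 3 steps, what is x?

-0.135424

∇L = (20x + 24y - 4, 24x + 36y)
(x₁, y₁) = (-2, -2) − 0.02·(-92, -120) = (-0.16, 0.4)
(x₂, y₂) = (-0.16, 0.4) − 0.02·(2.4, 10.56) = (-0.208, 0.1888)
(x₃, y₃) = (-0.208, 0.1888) − 0.02·(-3.6288, 1.8048) = (-0.135424, 0.152704)
x = -0.135424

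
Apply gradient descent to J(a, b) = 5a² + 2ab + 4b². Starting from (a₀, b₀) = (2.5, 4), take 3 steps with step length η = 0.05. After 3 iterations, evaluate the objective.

1.95065525

∇J = (10a + 2b, 2a + 8b)
Step 1: at (2.5, 4), ∇J = (33, 37) → (2.5, 4) − 0.05·(33, 37) = (0.85, 2.15)
Step 2: at (0.85, 2.15), ∇J = (12.8, 18.9) → (0.85, 2.15) − 0.05·(12.8, 18.9) = (0.21, 1.205)
Step 3: at (0.21, 1.205), ∇J = (4.51, 10.06) → (0.21, 1.205) − 0.05·(4.51, 10.06) = (-0.0155, 0.702)
J(-0.0155, 0.702) = 1.95065525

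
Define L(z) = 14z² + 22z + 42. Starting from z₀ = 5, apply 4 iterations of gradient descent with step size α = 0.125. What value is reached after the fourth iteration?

225.21875

L′(z) = 28z + 22
z₁ = 5 − 0.125·162 = -15.25
z₂ = -15.25 − 0.125·(-405) = 35.375
z₃ = 35.375 − 0.125·1012.5 = -91.1875
z₄ = -91.1875 − 0.125·(-2531.25) = 225.21875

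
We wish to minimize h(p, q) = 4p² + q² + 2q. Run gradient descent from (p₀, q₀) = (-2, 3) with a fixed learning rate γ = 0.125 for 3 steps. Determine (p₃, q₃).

∇h = (8p, 2q + 2)
Step 1: at (-2, 3), ∇h = (-16, 8) → (-2, 3) − 0.125·(-16, 8) = (0, 2)
Step 2: at (0, 2), ∇h = (0, 6) → (0, 2) − 0.125·(0, 6) = (0, 1.25)
Step 3: at (0, 1.25), ∇h = (0, 4.5) → (0, 1.25) − 0.125·(0, 4.5) = (0, 0.6875)

(0, 0.6875)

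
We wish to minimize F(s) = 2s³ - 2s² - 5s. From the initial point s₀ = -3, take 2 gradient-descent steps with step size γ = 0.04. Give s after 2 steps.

-13.212864

F′(s) = 6s² - 4s - 5
s₁ = -3 − 0.04·61 = -5.44
s₂ = -5.44 − 0.04·194.3216 = -13.212864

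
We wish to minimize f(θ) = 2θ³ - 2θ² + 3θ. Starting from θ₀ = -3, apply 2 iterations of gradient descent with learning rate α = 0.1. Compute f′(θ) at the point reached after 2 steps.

32239.086936

f′(θ) = 6θ² - 4θ + 3
Step 1: f′(-3) = 69; θ₁ = -3 − 0.1·69 = -9.9
Step 2: f′(-9.9) = 630.66; θ₂ = -9.9 − 0.1·630.66 = -72.966
f′(θ) at (-72.966) = 32239.086936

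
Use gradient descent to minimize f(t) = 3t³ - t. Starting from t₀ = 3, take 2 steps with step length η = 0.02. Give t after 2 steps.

1.0672

f′(t) = 9t² - 1
t₁ = 3 − 0.02·80 = 1.4
t₂ = 1.4 − 0.02·16.64 = 1.0672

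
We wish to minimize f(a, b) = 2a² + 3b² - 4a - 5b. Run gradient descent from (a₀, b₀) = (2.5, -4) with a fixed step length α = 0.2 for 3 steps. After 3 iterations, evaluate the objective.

-4.07856

∇f = (4a - 4, 6b - 5)
Step 1: at (2.5, -4), ∇f = (6, -29) → (2.5, -4) − 0.2·(6, -29) = (1.3, 1.8)
Step 2: at (1.3, 1.8), ∇f = (1.2, 5.8) → (1.3, 1.8) − 0.2·(1.2, 5.8) = (1.06, 0.64)
Step 3: at (1.06, 0.64), ∇f = (0.24, -1.16) → (1.06, 0.64) − 0.2·(0.24, -1.16) = (1.012, 0.872)
f(1.012, 0.872) = -4.07856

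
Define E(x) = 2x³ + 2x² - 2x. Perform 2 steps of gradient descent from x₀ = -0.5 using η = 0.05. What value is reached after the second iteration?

-0.2421875

E′(x) = 6x² + 4x - 2
x₁ = -0.5 − 0.05·(-2.5) = -0.375
x₂ = -0.375 − 0.05·(-2.65625) = -0.2421875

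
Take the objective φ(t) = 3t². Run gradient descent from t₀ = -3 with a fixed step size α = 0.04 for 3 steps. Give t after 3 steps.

-1.316928

φ′(t) = 6t
t₁ = -3 − 0.04·(-18) = -2.28
t₂ = -2.28 − 0.04·(-13.68) = -1.7328
t₃ = -1.7328 − 0.04·(-10.3968) = -1.316928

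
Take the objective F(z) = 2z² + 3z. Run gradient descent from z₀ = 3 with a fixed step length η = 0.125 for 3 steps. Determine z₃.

F′(z) = 4z + 3
z₁ = 3 − 0.125·15 = 1.125
z₂ = 1.125 − 0.125·7.5 = 0.1875
z₃ = 0.1875 − 0.125·3.75 = -0.28125

-0.28125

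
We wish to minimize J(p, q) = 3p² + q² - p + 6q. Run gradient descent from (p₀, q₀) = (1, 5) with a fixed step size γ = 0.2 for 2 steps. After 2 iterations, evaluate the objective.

∇J = (6p - 1, 2q + 6)
Step 1: at (1, 5), ∇J = (5, 16) → (1, 5) − 0.2·(5, 16) = (0, 1.8)
Step 2: at (0, 1.8), ∇J = (-1, 9.6) → (0, 1.8) − 0.2·(-1, 9.6) = (0.2, -0.12)
J(0.2, -0.12) = -0.7856

-0.7856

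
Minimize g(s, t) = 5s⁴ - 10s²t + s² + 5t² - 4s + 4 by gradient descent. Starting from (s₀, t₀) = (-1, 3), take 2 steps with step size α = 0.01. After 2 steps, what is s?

-1.5423792

∇g = (20s³ - 20st + 2s - 4, -10s² + 10t)
(s₁, t₁) = (-1, 3) − 0.01·(34, 20) = (-1.34, 2.8)
(s₂, t₂) = (-1.34, 2.8) − 0.01·(20.23792, 10.044) = (-1.5423792, 2.69956)
s = -1.5423792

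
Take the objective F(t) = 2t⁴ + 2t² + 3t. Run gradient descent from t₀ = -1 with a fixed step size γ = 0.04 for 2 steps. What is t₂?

-0.57371392

F′(t) = 8t³ + 4t + 3
t₁ = -1 − 0.04·(-9) = -0.64
t₂ = -0.64 − 0.04·(-1.657152) = -0.57371392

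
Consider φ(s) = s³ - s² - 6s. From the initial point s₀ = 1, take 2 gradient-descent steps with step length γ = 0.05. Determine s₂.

1.440625

φ′(s) = 3s² - 2s - 6
Step 1: φ′(1) = -5; s₁ = 1 − 0.05·(-5) = 1.25
Step 2: φ′(1.25) = -3.8125; s₂ = 1.25 − 0.05·(-3.8125) = 1.440625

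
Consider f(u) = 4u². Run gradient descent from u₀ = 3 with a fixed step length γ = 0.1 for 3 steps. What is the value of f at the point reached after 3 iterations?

f′(u) = 8u
u₁ = 3 − 0.1·24 = 0.6
u₂ = 0.6 − 0.1·4.8 = 0.12
u₃ = 0.12 − 0.1·0.96 = 0.024
f(0.024) = 0.002304

0.002304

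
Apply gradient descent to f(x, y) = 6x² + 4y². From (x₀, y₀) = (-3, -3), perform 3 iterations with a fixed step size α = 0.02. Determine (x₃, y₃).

(-1.316928, -1.778112)

∇f = (12x, 8y)
Step 1: at (-3, -3), ∇f = (-36, -24) → (-3, -3) − 0.02·(-36, -24) = (-2.28, -2.52)
Step 2: at (-2.28, -2.52), ∇f = (-27.36, -20.16) → (-2.28, -2.52) − 0.02·(-27.36, -20.16) = (-1.7328, -2.1168)
Step 3: at (-1.7328, -2.1168), ∇f = (-20.7936, -16.9344) → (-1.7328, -2.1168) − 0.02·(-20.7936, -16.9344) = (-1.316928, -1.778112)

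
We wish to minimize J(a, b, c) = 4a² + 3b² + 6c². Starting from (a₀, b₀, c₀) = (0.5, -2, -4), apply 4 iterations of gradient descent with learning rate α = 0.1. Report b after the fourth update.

-0.0512

∇J = (8a, 6b, 12c)
(a₁, b₁, c₁) = (0.5, -2, -4) − 0.1·(4, -12, -48) = (0.1, -0.8, 0.8)
(a₂, b₂, c₂) = (0.1, -0.8, 0.8) − 0.1·(0.8, -4.8, 9.6) = (0.02, -0.32, -0.16)
(a₃, b₃, c₃) = (0.02, -0.32, -0.16) − 0.1·(0.16, -1.92, -1.92) = (0.004, -0.128, 0.032)
(a₄, b₄, c₄) = (0.004, -0.128, 0.032) − 0.1·(0.032, -0.768, 0.384) = (0.0008, -0.0512, -0.0064)
b = -0.0512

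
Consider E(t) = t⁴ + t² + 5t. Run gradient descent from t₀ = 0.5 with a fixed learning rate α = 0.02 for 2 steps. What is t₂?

E′(t) = 4t³ + 2t + 5
Step 1: E′(0.5) = 6.5; t₁ = 0.5 − 0.02·6.5 = 0.37
Step 2: E′(0.37) = 5.942612; t₂ = 0.37 − 0.02·5.942612 = 0.25114776

0.25114776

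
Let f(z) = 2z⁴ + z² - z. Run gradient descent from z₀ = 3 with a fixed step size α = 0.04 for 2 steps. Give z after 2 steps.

58.40374528

f′(z) = 8z³ + 2z - 1
Step 1: f′(3) = 221; z₁ = 3 − 0.04·221 = -5.84
Step 2: f′(-5.84) = -1606.093632; z₂ = -5.84 − 0.04·(-1606.093632) = 58.40374528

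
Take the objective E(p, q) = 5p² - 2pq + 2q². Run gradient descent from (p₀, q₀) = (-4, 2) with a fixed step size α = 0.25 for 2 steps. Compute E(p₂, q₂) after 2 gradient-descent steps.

∇E = (10p - 2q, -2p + 4q)
(p₁, q₁) = (-4, 2) − 0.25·(-44, 16) = (7, -2)
(p₂, q₂) = (7, -2) − 0.25·(74, -22) = (-11.5, 3.5)
E(-11.5, 3.5) = 766.25

766.25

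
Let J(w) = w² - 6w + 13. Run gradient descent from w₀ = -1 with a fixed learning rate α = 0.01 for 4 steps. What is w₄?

-0.68947264

J′(w) = 2w - 6
Step 1: J′(-1) = -8; w₁ = -1 − 0.01·(-8) = -0.92
Step 2: J′(-0.92) = -7.84; w₂ = -0.92 − 0.01·(-7.84) = -0.8416
Step 3: J′(-0.8416) = -7.6832; w₃ = -0.8416 − 0.01·(-7.6832) = -0.764768
Step 4: J′(-0.764768) = -7.529536; w₄ = -0.764768 − 0.01·(-7.529536) = -0.68947264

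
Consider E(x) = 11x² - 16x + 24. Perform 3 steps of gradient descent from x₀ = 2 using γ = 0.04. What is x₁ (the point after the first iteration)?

E′(x) = 22x - 16
x₁ = 2 − 0.04·28 = 0.88

0.88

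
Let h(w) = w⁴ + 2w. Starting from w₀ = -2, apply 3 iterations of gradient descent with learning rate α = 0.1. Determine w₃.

0.1744

h′(w) = 4w³ + 2
w₁ = -2 − 0.1·(-30) = 1
w₂ = 1 − 0.1·6 = 0.4
w₃ = 0.4 − 0.1·2.256 = 0.1744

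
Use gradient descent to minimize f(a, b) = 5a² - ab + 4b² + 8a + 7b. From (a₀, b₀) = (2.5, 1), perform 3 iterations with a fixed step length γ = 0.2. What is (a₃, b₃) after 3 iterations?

(-3.856, -0.232)

∇f = (10a - b + 8, -a + 8b + 7)
Step 1: at (2.5, 1), ∇f = (32, 12.5) → (2.5, 1) − 0.2·(32, 12.5) = (-3.9, -1.5)
Step 2: at (-3.9, -1.5), ∇f = (-29.5, -1.1) → (-3.9, -1.5) − 0.2·(-29.5, -1.1) = (2, -1.28)
Step 3: at (2, -1.28), ∇f = (29.28, -5.24) → (2, -1.28) − 0.2·(29.28, -5.24) = (-3.856, -0.232)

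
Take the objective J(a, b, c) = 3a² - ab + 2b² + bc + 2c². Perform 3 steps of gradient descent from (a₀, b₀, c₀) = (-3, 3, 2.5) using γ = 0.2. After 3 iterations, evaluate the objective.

∇J = (6a - b, -a + 4b + c, b + 4c)
(a₁, b₁, c₁) = (-3, 3, 2.5) − 0.2·(-21, 17.5, 13) = (1.2, -0.5, -0.1)
(a₂, b₂, c₂) = (1.2, -0.5, -0.1) − 0.2·(7.7, -3.3, -0.9) = (-0.34, 0.16, 0.08)
(a₃, b₃, c₃) = (-0.34, 0.16, 0.08) − 0.2·(-2.2, 1.06, 0.48) = (0.1, -0.052, -0.016)
J(0.1, -0.052, -0.016) = 0.041952

0.041952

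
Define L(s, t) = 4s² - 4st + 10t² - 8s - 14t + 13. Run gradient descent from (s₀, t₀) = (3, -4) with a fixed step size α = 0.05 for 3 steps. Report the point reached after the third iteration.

(1.496, 1)

∇L = (8s - 4t - 8, -4s + 20t - 14)
(s₁, t₁) = (3, -4) − 0.05·(32, -106) = (1.4, 1.3)
(s₂, t₂) = (1.4, 1.3) − 0.05·(-2, 6.4) = (1.5, 0.98)
(s₃, t₃) = (1.5, 0.98) − 0.05·(0.08, -0.4) = (1.496, 1)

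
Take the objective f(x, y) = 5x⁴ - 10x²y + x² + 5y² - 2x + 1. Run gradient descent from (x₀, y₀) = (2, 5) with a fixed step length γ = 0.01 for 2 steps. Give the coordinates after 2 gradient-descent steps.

(1.9885456, 4.97644)

∇f = (20x³ - 20xy + 2x - 2, -10x² + 10y)
(x₁, y₁) = (2, 5) − 0.01·(-38, 10) = (2.38, 4.9)
(x₂, y₂) = (2.38, 4.9) − 0.01·(39.14544, -7.644) = (1.9885456, 4.97644)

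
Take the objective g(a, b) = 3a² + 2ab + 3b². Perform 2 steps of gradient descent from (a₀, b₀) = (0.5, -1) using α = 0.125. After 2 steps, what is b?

-0.1875

∇g = (6a + 2b, 2a + 6b)
(a₁, b₁) = (0.5, -1) − 0.125·(1, -5) = (0.375, -0.375)
(a₂, b₂) = (0.375, -0.375) − 0.125·(1.5, -1.5) = (0.1875, -0.1875)
b = -0.1875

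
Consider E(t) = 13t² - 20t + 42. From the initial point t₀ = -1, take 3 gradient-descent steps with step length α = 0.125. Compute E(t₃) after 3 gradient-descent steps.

E′(t) = 26t - 20
t₁ = -1 − 0.125·(-46) = 4.75
t₂ = 4.75 − 0.125·103.5 = -8.1875
t₃ = -8.1875 − 0.125·(-232.875) = 20.921875
E(20.921875) = 5313.985595703125

5313.985595703125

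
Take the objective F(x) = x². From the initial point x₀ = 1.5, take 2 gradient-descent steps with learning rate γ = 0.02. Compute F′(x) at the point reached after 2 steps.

F′(x) = 2x
Step 1: F′(1.5) = 3; x₁ = 1.5 − 0.02·3 = 1.44
Step 2: F′(1.44) = 2.88; x₂ = 1.44 − 0.02·2.88 = 1.3824
F′(x) at (1.3824) = 2.7648

2.7648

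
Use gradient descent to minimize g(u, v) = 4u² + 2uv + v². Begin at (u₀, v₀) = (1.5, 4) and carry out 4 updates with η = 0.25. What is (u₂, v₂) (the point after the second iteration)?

∇g = (8u + 2v, 2u + 2v)
Step 1: at (1.5, 4), ∇g = (20, 11) → (1.5, 4) − 0.25·(20, 11) = (-3.5, 1.25)
Step 2: at (-3.5, 1.25), ∇g = (-25.5, -4.5) → (-3.5, 1.25) − 0.25·(-25.5, -4.5) = (2.875, 2.375)

(2.875, 2.375)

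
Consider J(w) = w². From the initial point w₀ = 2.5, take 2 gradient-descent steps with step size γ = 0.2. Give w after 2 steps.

J′(w) = 2w
w₁ = 2.5 − 0.2·5 = 1.5
w₂ = 1.5 − 0.2·3 = 0.9

0.9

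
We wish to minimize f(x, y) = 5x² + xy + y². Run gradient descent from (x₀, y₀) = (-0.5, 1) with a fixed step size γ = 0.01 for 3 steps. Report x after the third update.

∇f = (10x + y, x + 2y)
(x₁, y₁) = (-0.5, 1) − 0.01·(-4, 1.5) = (-0.46, 0.985)
(x₂, y₂) = (-0.46, 0.985) − 0.01·(-3.615, 1.51) = (-0.42385, 0.9699)
(x₃, y₃) = (-0.42385, 0.9699) − 0.01·(-3.2686, 1.51595) = (-0.391164, 0.9547405)
x = -0.391164

-0.391164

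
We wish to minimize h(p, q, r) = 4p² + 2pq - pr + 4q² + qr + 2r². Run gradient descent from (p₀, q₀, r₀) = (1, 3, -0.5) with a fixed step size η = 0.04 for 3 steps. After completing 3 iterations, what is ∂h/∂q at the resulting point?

6.775904

∇h = (8p + 2q - r, 2p + 8q + r, -p + q + 4r)
(p₁, q₁, r₁) = (1, 3, -0.5) − 0.04·(14.5, 25.5, 0) = (0.42, 1.98, -0.5)
(p₂, q₂, r₂) = (0.42, 1.98, -0.5) − 0.04·(7.82, 16.18, -0.44) = (0.1072, 1.3328, -0.4824)
(p₃, q₃, r₃) = (0.1072, 1.3328, -0.4824) − 0.04·(4.0056, 10.3944, -0.704) = (-0.053024, 0.917024, -0.45424)
∂h/∂q at (-0.053024, 0.917024, -0.45424) = 6.775904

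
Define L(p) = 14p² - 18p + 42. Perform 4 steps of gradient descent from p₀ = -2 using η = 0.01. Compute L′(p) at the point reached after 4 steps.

-19.88665344

L′(p) = 28p - 18
p₁ = -2 − 0.01·(-74) = -1.26
p₂ = -1.26 − 0.01·(-53.28) = -0.7272
p₃ = -0.7272 − 0.01·(-38.3616) = -0.343584
p₄ = -0.343584 − 0.01·(-27.620352) = -0.06738048
L′(p) at (-0.06738048) = -19.88665344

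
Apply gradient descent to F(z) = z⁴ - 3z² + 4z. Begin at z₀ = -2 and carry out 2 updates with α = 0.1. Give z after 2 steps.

F′(z) = 4z³ - 6z + 4
Step 1: F′(-2) = -16; z₁ = -2 − 0.1·(-16) = -0.4
Step 2: F′(-0.4) = 6.144; z₂ = -0.4 − 0.1·6.144 = -1.0144

-1.0144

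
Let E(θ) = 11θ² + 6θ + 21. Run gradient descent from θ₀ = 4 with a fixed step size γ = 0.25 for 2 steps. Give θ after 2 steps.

86.25

E′(θ) = 22θ + 6
θ₁ = 4 − 0.25·94 = -19.5
θ₂ = -19.5 − 0.25·(-423) = 86.25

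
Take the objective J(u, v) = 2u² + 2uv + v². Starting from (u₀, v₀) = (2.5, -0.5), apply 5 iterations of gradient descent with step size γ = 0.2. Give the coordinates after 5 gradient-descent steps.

∇J = (4u + 2v, 2u + 2v)
(u₁, v₁) = (2.5, -0.5) − 0.2·(9, 4) = (0.7, -1.3)
(u₂, v₂) = (0.7, -1.3) − 0.2·(0.2, -1.2) = (0.66, -1.06)
(u₃, v₃) = (0.66, -1.06) − 0.2·(0.52, -0.8) = (0.556, -0.9)
(u₄, v₄) = (0.556, -0.9) − 0.2·(0.424, -0.688) = (0.4712, -0.7624)
(u₅, v₅) = (0.4712, -0.7624) − 0.2·(0.36, -0.5824) = (0.3992, -0.64592)

(0.3992, -0.64592)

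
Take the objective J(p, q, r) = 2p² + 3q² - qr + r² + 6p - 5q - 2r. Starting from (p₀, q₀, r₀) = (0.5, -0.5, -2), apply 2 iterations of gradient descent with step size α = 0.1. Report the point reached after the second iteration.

∇J = (4p + 6, 6q - r - 5, -q + 2r - 2)
(p₁, q₁, r₁) = (0.5, -0.5, -2) − 0.1·(8, -6, -5.5) = (-0.3, 0.1, -1.45)
(p₂, q₂, r₂) = (-0.3, 0.1, -1.45) − 0.1·(4.8, -2.95, -5) = (-0.78, 0.395, -0.95)

(-0.78, 0.395, -0.95)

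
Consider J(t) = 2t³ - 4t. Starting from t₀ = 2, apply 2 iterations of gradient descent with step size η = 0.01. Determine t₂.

J′(t) = 6t² - 4
t₁ = 2 − 0.01·20 = 1.8
t₂ = 1.8 − 0.01·15.44 = 1.6456

1.6456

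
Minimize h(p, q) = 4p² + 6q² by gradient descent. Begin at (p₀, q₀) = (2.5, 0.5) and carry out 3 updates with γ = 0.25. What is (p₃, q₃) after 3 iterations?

∇h = (8p, 12q)
Step 1: at (2.5, 0.5), ∇h = (20, 6) → (2.5, 0.5) − 0.25·(20, 6) = (-2.5, -1)
Step 2: at (-2.5, -1), ∇h = (-20, -12) → (-2.5, -1) − 0.25·(-20, -12) = (2.5, 2)
Step 3: at (2.5, 2), ∇h = (20, 24) → (2.5, 2) − 0.25·(20, 24) = (-2.5, -4)

(-2.5, -4)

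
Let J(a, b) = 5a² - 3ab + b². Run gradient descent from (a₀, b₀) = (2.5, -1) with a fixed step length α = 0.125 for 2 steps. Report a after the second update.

∇J = (10a - 3b, -3a + 2b)
Step 1: at (2.5, -1), ∇J = (28, -9.5) → (2.5, -1) − 0.125·(28, -9.5) = (-1, 0.1875)
Step 2: at (-1, 0.1875), ∇J = (-10.5625, 3.375) → (-1, 0.1875) − 0.125·(-10.5625, 3.375) = (0.3203125, -0.234375)
a = 0.3203125

0.3203125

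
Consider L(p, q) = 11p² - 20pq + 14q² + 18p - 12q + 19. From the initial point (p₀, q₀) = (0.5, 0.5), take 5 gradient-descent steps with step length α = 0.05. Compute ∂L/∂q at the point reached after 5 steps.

46.16382

∇L = (22p - 20q + 18, -20p + 28q - 12)
Step 1: at (0.5, 0.5), ∇L = (19, -8) → (0.5, 0.5) − 0.05·(19, -8) = (-0.45, 0.9)
Step 2: at (-0.45, 0.9), ∇L = (-9.9, 22.2) → (-0.45, 0.9) − 0.05·(-9.9, 22.2) = (0.045, -0.21)
Step 3: at (0.045, -0.21), ∇L = (23.19, -18.78) → (0.045, -0.21) − 0.05·(23.19, -18.78) = (-1.1145, 0.729)
Step 4: at (-1.1145, 0.729), ∇L = (-21.099, 30.702) → (-1.1145, 0.729) − 0.05·(-21.099, 30.702) = (-0.05955, -0.8061)
Step 5: at (-0.05955, -0.8061), ∇L = (32.8119, -33.3798) → (-0.05955, -0.8061) − 0.05·(32.8119, -33.3798) = (-1.700145, 0.86289)
∂L/∂q at (-1.700145, 0.86289) = 46.16382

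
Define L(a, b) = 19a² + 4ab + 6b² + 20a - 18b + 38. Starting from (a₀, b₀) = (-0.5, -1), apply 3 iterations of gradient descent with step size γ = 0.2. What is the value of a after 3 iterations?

∇L = (38a + 4b + 20, 4a + 12b - 18)
(a₁, b₁) = (-0.5, -1) − 0.2·(-3, -32) = (0.1, 5.4)
(a₂, b₂) = (0.1, 5.4) − 0.2·(45.4, 47.2) = (-8.98, -4.04)
(a₃, b₃) = (-8.98, -4.04) − 0.2·(-337.4, -102.4) = (58.5, 16.44)
a = 58.5

58.5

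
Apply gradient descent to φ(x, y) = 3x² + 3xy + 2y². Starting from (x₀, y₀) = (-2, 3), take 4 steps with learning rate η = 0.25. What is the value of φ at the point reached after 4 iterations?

0.1842041015625

∇φ = (6x + 3y, 3x + 4y)
Step 1: at (-2, 3), ∇φ = (-3, 6) → (-2, 3) − 0.25·(-3, 6) = (-1.25, 1.5)
Step 2: at (-1.25, 1.5), ∇φ = (-3, 2.25) → (-1.25, 1.5) − 0.25·(-3, 2.25) = (-0.5, 0.9375)
Step 3: at (-0.5, 0.9375), ∇φ = (-0.1875, 2.25) → (-0.5, 0.9375) − 0.25·(-0.1875, 2.25) = (-0.453125, 0.375)
Step 4: at (-0.453125, 0.375), ∇φ = (-1.59375, 0.140625) → (-0.453125, 0.375) − 0.25·(-1.59375, 0.140625) = (-0.0546875, 0.33984375)
φ(-0.0546875, 0.33984375) = 0.1842041015625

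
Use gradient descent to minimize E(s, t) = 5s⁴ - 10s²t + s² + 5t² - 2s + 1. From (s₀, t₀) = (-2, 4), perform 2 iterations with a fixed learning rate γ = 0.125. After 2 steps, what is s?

∇E = (20s³ - 20st + 2s - 2, -10s² + 10t)
Step 1: at (-2, 4), ∇E = (-6, 0) → (-2, 4) − 0.125·(-6, 0) = (-1.25, 4)
Step 2: at (-1.25, 4), ∇E = (56.4375, 24.375) → (-1.25, 4) − 0.125·(56.4375, 24.375) = (-8.3046875, 0.953125)
s = -8.3046875

-8.3046875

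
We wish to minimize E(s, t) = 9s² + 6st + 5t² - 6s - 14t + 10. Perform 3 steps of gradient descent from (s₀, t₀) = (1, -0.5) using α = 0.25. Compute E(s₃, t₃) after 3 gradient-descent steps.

∇E = (18s + 6t - 6, 6s + 10t - 14)
(s₁, t₁) = (1, -0.5) − 0.25·(9, -13) = (-1.25, 2.75)
(s₂, t₂) = (-1.25, 2.75) − 0.25·(-12, 6) = (1.75, 1.25)
(s₃, t₃) = (1.75, 1.25) − 0.25·(33, 9) = (-6.5, -1)
E(-6.5, -1) = 487.25

487.25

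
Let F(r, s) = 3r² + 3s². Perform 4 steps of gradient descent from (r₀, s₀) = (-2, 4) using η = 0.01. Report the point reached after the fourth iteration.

(-1.56149792, 3.12299584)

∇F = (6r, 6s)
(r₁, s₁) = (-2, 4) − 0.01·(-12, 24) = (-1.88, 3.76)
(r₂, s₂) = (-1.88, 3.76) − 0.01·(-11.28, 22.56) = (-1.7672, 3.5344)
(r₃, s₃) = (-1.7672, 3.5344) − 0.01·(-10.6032, 21.2064) = (-1.661168, 3.322336)
(r₄, s₄) = (-1.661168, 3.322336) − 0.01·(-9.967008, 19.934016) = (-1.56149792, 3.12299584)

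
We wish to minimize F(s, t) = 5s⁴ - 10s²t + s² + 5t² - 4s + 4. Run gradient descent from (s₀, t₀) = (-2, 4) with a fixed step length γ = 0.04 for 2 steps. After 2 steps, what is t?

3.52896

∇F = (20s³ - 20st + 2s - 4, -10s² + 10t)
Step 1: at (-2, 4), ∇F = (-8, 0) → (-2, 4) − 0.04·(-8, 0) = (-1.68, 4)
Step 2: at (-1.68, 4), ∇F = (32.20736, 11.776) → (-1.68, 4) − 0.04·(32.20736, 11.776) = (-2.9682944, 3.52896)
t = 3.52896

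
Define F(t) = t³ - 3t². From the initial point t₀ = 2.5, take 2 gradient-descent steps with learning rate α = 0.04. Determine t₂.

2.2513

F′(t) = 3t² - 6t
t₁ = 2.5 − 0.04·3.75 = 2.35
t₂ = 2.35 − 0.04·2.4675 = 2.2513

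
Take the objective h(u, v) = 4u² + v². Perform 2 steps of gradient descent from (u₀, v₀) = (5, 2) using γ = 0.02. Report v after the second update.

1.8432

∇h = (8u, 2v)
Step 1: at (5, 2), ∇h = (40, 4) → (5, 2) − 0.02·(40, 4) = (4.2, 1.92)
Step 2: at (4.2, 1.92), ∇h = (33.6, 3.84) → (4.2, 1.92) − 0.02·(33.6, 3.84) = (3.528, 1.8432)
v = 1.8432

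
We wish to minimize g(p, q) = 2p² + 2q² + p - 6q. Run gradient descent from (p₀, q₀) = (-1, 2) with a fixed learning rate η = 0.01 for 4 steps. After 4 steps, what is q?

1.92467328

∇g = (4p + 1, 4q - 6)
(p₁, q₁) = (-1, 2) − 0.01·(-3, 2) = (-0.97, 1.98)
(p₂, q₂) = (-0.97, 1.98) − 0.01·(-2.88, 1.92) = (-0.9412, 1.9608)
(p₃, q₃) = (-0.9412, 1.9608) − 0.01·(-2.7648, 1.8432) = (-0.913552, 1.942368)
(p₄, q₄) = (-0.913552, 1.942368) − 0.01·(-2.654208, 1.769472) = (-0.88700992, 1.92467328)
q = 1.92467328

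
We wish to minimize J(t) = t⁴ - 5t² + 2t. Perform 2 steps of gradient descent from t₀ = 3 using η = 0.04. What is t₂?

J′(t) = 4t³ - 10t + 2
t₁ = 3 − 0.04·80 = -0.2
t₂ = -0.2 − 0.04·3.968 = -0.35872

-0.35872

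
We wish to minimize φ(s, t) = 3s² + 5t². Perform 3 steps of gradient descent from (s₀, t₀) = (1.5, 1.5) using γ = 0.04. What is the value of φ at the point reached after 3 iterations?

1.825604517888

∇φ = (6s, 10t)
(s₁, t₁) = (1.5, 1.5) − 0.04·(9, 15) = (1.14, 0.9)
(s₂, t₂) = (1.14, 0.9) − 0.04·(6.84, 9) = (0.8664, 0.54)
(s₃, t₃) = (0.8664, 0.54) − 0.04·(5.1984, 5.4) = (0.658464, 0.324)
φ(0.658464, 0.324) = 1.825604517888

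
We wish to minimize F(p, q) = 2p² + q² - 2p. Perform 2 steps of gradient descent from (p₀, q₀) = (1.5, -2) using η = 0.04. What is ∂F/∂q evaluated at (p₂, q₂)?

∇F = (4p - 2, 2q)
Step 1: at (1.5, -2), ∇F = (4, -4) → (1.5, -2) − 0.04·(4, -4) = (1.34, -1.84)
Step 2: at (1.34, -1.84), ∇F = (3.36, -3.68) → (1.34, -1.84) − 0.04·(3.36, -3.68) = (1.2056, -1.6928)
∂F/∂q at (1.2056, -1.6928) = -3.3856

-3.3856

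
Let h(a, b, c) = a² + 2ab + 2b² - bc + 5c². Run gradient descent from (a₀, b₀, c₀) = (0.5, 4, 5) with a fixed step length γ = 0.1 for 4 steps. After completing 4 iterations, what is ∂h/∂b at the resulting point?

1.6604

∇h = (2a + 2b, 2a + 4b - c, -b + 10c)
Step 1: at (0.5, 4, 5), ∇h = (9, 12, 46) → (0.5, 4, 5) − 0.1·(9, 12, 46) = (-0.4, 2.8, 0.4)
Step 2: at (-0.4, 2.8, 0.4), ∇h = (4.8, 10, 1.2) → (-0.4, 2.8, 0.4) − 0.1·(4.8, 10, 1.2) = (-0.88, 1.8, 0.28)
Step 3: at (-0.88, 1.8, 0.28), ∇h = (1.84, 5.16, 1) → (-0.88, 1.8, 0.28) − 0.1·(1.84, 5.16, 1) = (-1.064, 1.284, 0.18)
Step 4: at (-1.064, 1.284, 0.18), ∇h = (0.44, 2.828, 0.516) → (-1.064, 1.284, 0.18) − 0.1·(0.44, 2.828, 0.516) = (-1.108, 1.0012, 0.1284)
∂h/∂b at (-1.108, 1.0012, 0.1284) = 1.6604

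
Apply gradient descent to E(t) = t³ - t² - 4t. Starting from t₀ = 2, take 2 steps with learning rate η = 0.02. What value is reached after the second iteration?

1.855616

E′(t) = 3t² - 2t - 4
Step 1: E′(2) = 4; t₁ = 2 − 0.02·4 = 1.92
Step 2: E′(1.92) = 3.2192; t₂ = 1.92 − 0.02·3.2192 = 1.855616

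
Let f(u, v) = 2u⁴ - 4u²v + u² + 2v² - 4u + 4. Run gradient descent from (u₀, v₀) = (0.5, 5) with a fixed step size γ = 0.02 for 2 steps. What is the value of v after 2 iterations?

∇f = (8u³ - 8uv + 2u - 4, -4u² + 4v)
Step 1: at (0.5, 5), ∇f = (-22, 19) → (0.5, 5) − 0.02·(-22, 19) = (0.94, 4.62)
Step 2: at (0.94, 4.62), ∇f = (-30.217728, 14.9456) → (0.94, 4.62) − 0.02·(-30.217728, 14.9456) = (1.54435456, 4.321088)
v = 4.321088

4.321088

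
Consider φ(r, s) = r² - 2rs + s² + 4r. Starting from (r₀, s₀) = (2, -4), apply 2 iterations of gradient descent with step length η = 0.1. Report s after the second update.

∇φ = (2r - 2s + 4, -2r + 2s)
Step 1: at (2, -4), ∇φ = (16, -12) → (2, -4) − 0.1·(16, -12) = (0.4, -2.8)
Step 2: at (0.4, -2.8), ∇φ = (10.4, -6.4) → (0.4, -2.8) − 0.1·(10.4, -6.4) = (-0.64, -2.16)
s = -2.16

-2.16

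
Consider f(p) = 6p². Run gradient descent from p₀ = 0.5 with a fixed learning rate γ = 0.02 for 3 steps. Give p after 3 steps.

f′(p) = 12p
p₁ = 0.5 − 0.02·6 = 0.38
p₂ = 0.38 − 0.02·4.56 = 0.2888
p₃ = 0.2888 − 0.02·3.4656 = 0.219488

0.219488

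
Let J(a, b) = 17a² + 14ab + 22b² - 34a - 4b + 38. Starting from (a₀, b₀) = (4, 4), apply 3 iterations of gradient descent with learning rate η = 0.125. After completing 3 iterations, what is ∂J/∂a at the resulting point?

-30097.96875

∇J = (34a + 14b - 34, 14a + 44b - 4)
(a₁, b₁) = (4, 4) − 0.125·(158, 228) = (-15.75, -24.5)
(a₂, b₂) = (-15.75, -24.5) − 0.125·(-912.5, -1302.5) = (98.3125, 138.3125)
(a₃, b₃) = (98.3125, 138.3125) − 0.125·(5245, 7458.125) = (-557.3125, -793.953125)
∂J/∂a at (-557.3125, -793.953125) = -30097.96875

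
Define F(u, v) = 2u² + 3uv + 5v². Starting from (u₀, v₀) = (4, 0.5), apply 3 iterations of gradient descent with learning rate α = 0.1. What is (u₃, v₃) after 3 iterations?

(1.2285, -0.513)

∇F = (4u + 3v, 3u + 10v)
Step 1: at (4, 0.5), ∇F = (17.5, 17) → (4, 0.5) − 0.1·(17.5, 17) = (2.25, -1.2)
Step 2: at (2.25, -1.2), ∇F = (5.4, -5.25) → (2.25, -1.2) − 0.1·(5.4, -5.25) = (1.71, -0.675)
Step 3: at (1.71, -0.675), ∇F = (4.815, -1.62) → (1.71, -0.675) − 0.1·(4.815, -1.62) = (1.2285, -0.513)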